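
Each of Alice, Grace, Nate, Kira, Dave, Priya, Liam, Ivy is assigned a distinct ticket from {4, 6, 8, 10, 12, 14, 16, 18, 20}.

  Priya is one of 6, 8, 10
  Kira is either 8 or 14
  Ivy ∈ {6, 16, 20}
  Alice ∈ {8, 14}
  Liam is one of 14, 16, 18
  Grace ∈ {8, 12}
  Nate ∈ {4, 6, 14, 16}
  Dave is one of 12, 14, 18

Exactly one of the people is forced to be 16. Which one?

Alice and Kira between them cover only {8, 14} — a naked pair. Remove those values from Grace, Nate, Dave, Priya, Liam.
Grace must be 12 (only option left). Strike 12 from Dave.
Dave has just one choice, so Dave = 18. Strike 18 from Liam.
So 16 goes to Liam.

Liam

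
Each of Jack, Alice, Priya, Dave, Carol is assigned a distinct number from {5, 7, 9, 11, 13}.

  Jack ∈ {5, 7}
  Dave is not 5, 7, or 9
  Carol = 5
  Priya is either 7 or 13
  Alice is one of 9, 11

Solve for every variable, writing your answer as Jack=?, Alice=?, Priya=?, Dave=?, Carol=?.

Jack=7, Alice=9, Priya=13, Dave=11, Carol=5

Carol must be 5 (only option left). So Jack can't be 5.
Jack's domain is down to {7}, so Jack = 7. Strike 7 from Priya.
Priya's domain is down to {13}, so Priya = 13. So Dave can't be 13.
Dave has just one choice, so Dave = 11. So Alice can't be 11.
Alice has just one choice, so Alice = 9.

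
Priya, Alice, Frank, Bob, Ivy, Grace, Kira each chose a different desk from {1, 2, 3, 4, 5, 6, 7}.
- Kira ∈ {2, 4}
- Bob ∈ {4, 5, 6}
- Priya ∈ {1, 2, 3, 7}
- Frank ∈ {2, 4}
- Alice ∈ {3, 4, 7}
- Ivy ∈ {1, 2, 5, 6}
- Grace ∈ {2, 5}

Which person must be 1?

Ivy

The 2 variables Frank and Kira are confined to {2, 4}, which locks those values in; drop them from Priya, Alice, Bob, Ivy, Grace.
Grace's domain is down to {5}, so Grace = 5. So Bob, Ivy can't be 5.
Bob must be 6 (only option left). Eliminate 6 elsewhere: Ivy.
So 1 goes to Ivy.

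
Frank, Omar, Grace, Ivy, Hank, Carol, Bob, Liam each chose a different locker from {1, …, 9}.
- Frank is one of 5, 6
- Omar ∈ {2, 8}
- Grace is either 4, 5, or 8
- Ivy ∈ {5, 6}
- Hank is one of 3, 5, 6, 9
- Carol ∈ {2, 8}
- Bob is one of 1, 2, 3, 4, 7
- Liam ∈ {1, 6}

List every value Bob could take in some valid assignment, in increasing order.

3, 7

Frank and Ivy share exactly the 2 values {5, 6}; by pigeonhole those values go to them, so strike 5, 6 from Grace, Hank, Liam.
Liam must be 1 (only option left). So Bob can't be 1.
Omar and Carol between them cover only {2, 8} — a naked pair. Remove those values from Grace, Bob.
That leaves Grace = 4. So Bob can't be 4.
No further eliminations apply; Bob can still be any of 3, 7.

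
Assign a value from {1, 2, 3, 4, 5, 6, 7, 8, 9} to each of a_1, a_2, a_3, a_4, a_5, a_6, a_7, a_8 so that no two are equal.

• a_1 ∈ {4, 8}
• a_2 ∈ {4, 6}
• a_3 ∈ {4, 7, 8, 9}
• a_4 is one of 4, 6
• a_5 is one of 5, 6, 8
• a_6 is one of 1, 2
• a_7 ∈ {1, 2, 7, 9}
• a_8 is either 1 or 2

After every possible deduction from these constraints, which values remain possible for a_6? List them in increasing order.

1, 2

The 8 variables together cover exactly {1, 2, 4, 5, 6, 7, 8, 9} — 8 values for 8 variables — and 5 appears only in a_5's list, so a_5 = 5.
a_2 and a_4 between them cover only {4, 6} — a naked pair. Remove those values from a_1, a_3.
That leaves a_1 = 8. Strike 8 from a_3.
The 2 variables a_6 and a_8 are confined to {1, 2}, which locks those values in; drop them from a_7.
No further eliminations apply; a_6 can still be any of 1, 2.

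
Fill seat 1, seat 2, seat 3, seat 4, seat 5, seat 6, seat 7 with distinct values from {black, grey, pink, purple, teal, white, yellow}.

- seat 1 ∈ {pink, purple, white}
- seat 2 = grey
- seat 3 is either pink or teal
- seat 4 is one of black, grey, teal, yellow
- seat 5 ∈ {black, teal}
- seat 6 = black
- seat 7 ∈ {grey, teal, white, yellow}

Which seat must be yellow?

seat 4

seat 2 must be grey (only option left). So seat 4, seat 7 can't be grey.
seat 6 has just one choice, so seat 6 = black. Eliminate black elsewhere: seat 4, seat 5.
seat 5 has just one choice, so seat 5 = teal. So seat 3, seat 4, seat 7 can't be teal.
So yellow goes to seat 4.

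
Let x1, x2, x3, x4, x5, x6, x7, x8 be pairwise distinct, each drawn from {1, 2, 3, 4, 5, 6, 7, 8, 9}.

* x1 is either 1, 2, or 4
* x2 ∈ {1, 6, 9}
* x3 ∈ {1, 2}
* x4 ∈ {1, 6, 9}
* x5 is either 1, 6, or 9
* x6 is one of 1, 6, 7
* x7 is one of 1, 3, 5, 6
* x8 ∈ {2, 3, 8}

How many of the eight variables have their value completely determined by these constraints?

3

The 3 variables x2, x4, x5 are confined to {1, 6, 9}, which locks those values in; drop them from x1, x3, x6, x7.
x3 must be 2 (only option left). So x1, x8 can't be 2.
x6's domain is down to {7}, so x6 = 7.
x1 must be 4 (only option left).
Determined: x1=4, x3=2, x6=7. The other variables each still have more than one consistent value. That makes 3.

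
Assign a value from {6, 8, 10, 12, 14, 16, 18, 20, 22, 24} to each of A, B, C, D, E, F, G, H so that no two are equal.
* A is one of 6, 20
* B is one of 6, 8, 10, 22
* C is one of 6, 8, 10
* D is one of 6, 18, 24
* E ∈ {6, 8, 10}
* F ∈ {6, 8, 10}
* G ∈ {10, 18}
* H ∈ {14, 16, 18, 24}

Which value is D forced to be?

24

C, E, F between them cover only {6, 8, 10} — a naked triple. Remove those values from A, B, D, G.
That leaves A = 20.
B has just one choice, so B = 22.
G must be 18 (only option left). Remove 18 from D, H.
So D = 24.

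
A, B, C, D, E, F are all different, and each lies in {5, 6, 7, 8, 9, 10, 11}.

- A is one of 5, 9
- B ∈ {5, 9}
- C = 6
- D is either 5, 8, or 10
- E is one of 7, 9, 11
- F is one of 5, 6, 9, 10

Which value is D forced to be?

8

C's domain is down to {6}, so C = 6. So F can't be 6.
The 2 variables A and B are confined to {5, 9}, which locks those values in; drop them from D, E, F.
F must be 10 (only option left). Remove 10 from D.
So D = 8.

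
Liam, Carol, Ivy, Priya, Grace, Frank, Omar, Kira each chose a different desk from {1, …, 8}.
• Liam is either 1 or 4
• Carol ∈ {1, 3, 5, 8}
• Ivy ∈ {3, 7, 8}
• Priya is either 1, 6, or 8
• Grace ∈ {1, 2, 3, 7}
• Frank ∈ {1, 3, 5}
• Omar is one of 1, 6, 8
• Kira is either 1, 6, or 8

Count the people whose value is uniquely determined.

The 8 variables draw from only 8 values {1, 2, 3, 4, 5, 6, 7, 8}, so each is used; only Grace can be 2, hence Grace = 2.
The 7 still-open variables together cover exactly {1, 3, 4, 5, 6, 7, 8} — 7 values for 7 variables — and 4 appears only in Liam's list, so Liam = 4.
The 6 still-open variables draw from only 6 values {1, 3, 5, 6, 7, 8}, so each is used; only Ivy can be 7, hence Ivy = 7.
The 3 variables Priya, Omar, Kira are confined to {1, 6, 8}, which locks those values in; drop them from Carol, Frank.
Determined: Liam=4, Ivy=7, Grace=2. The other people each still have more than one consistent value. That makes 3.

3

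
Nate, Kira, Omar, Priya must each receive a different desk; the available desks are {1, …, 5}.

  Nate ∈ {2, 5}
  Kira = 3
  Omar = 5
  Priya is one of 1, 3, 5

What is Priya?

Kira's domain is down to {3}, so Kira = 3. Remove 3 from Priya.
That leaves Omar = 5. Remove 5 from Nate, Priya.
So Priya = 1.

1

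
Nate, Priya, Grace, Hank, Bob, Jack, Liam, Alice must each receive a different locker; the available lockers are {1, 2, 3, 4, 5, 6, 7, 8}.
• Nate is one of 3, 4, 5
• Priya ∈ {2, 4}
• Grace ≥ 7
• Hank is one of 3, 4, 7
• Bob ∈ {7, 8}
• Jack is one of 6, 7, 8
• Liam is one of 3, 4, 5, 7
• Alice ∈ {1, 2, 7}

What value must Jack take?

The 8 variables together cover exactly {1, 2, 3, 4, 5, 6, 7, 8} — 8 values for 8 variables — and 1 appears only in Alice's list, so Alice = 1.
The 7 still-open variables draw from only 7 values {2, 3, 4, 5, 6, 7, 8}, so each is used; only Priya can be 2, hence Priya = 2.
Among the 6 still-open variables, 6 fits only Jack (and all 6 values in {3, 4, 5, 6, 7, 8} must be used), so Jack = 6.

6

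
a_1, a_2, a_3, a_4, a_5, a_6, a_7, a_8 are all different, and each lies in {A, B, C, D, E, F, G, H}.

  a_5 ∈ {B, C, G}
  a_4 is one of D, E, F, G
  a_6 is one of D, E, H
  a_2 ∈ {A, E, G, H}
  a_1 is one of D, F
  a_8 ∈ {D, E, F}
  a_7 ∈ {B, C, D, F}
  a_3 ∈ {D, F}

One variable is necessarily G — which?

The 8 variables together cover exactly {A, B, C, D, E, F, G, H} — 8 values for 8 variables — and A appears only in a_2's list, so a_2 = A.
The 7 still-open variables draw from only 7 values {B, C, D, E, F, G, H}, so each is used; only a_6 can be H, hence a_6 = H.
a_1 and a_3 share exactly the 2 values {D, F}; by pigeonhole those values go to them, so strike D, F from a_4, a_7, a_8.
a_8 must be E (only option left). Remove E from a_4.
So G goes to a_4.

a_4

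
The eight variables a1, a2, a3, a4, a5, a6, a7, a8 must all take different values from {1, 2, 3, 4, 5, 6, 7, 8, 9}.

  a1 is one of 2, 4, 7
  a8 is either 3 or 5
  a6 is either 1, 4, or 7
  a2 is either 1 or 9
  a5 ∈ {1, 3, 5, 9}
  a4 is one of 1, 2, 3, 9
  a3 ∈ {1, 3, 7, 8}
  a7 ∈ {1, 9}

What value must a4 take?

2

The 8 variables draw from only 8 values {1, 2, 3, 4, 5, 7, 8, 9}, so each is used; only a3 can be 8, hence a3 = 8.
a2 and a7 share exactly the 2 values {1, 9}; by pigeonhole those values go to them, so strike 1, 9 from a4, a5, a6.
a5 and a8 share exactly the 2 values {3, 5}; by pigeonhole those values go to them, so strike 3, 5 from a4.
So a4 = 2.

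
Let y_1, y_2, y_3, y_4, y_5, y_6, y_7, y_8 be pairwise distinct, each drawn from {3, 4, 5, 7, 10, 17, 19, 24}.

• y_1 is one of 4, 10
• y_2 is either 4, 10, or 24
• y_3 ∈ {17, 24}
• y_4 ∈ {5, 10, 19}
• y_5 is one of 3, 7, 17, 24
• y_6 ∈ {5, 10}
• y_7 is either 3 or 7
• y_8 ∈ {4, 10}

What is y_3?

The 8 variables draw from only 8 values {3, 4, 5, 7, 10, 17, 19, 24}, so each is used; only y_4 can be 19, hence y_4 = 19.
Among the 7 still-open variables, 5 fits only y_6 (and all 7 values in {3, 4, 5, 7, 10, 17, 24} must be used), so y_6 = 5.
The 2 variables y_1 and y_8 are confined to {4, 10}, which locks those values in; drop them from y_2.
That leaves y_2 = 24. Remove 24 from y_3, y_5.
So y_3 = 17.

17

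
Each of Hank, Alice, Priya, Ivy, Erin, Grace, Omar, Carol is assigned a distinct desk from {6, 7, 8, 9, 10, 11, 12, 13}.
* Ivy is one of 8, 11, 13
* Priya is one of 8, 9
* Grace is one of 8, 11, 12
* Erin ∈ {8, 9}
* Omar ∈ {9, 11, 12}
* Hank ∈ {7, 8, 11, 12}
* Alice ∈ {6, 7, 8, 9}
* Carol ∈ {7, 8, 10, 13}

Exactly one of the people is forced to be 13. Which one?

Ivy

The 8 variables draw from only 8 values {6, 7, 8, 9, 10, 11, 12, 13}, so each is used; only Alice can be 6, hence Alice = 6.
Among the 7 still-open variables, 10 fits only Carol (and all 7 values in {7, 8, 9, 10, 11, 12, 13} must be used), so Carol = 10.
The 6 still-open variables together cover exactly {7, 8, 9, 11, 12, 13} — 6 values for 6 variables — and 7 appears only in Hank's list, so Hank = 7.
The 5 still-open variables draw from only 5 values {8, 9, 11, 12, 13}, so each is used; only Ivy can be 13, hence Ivy = 13.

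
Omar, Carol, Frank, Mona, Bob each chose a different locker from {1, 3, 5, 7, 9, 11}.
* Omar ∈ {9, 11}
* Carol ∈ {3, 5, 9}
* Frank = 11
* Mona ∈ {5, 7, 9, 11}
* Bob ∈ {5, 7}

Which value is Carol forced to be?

3

Frank's domain is down to {11}, so Frank = 11. Remove 11 from Omar, Mona.
That leaves Omar = 9. So Carol, Mona can't be 9.
The 3 still-open variables draw from only 3 values {3, 5, 7}, so each is used; only Carol can be 3, hence Carol = 3.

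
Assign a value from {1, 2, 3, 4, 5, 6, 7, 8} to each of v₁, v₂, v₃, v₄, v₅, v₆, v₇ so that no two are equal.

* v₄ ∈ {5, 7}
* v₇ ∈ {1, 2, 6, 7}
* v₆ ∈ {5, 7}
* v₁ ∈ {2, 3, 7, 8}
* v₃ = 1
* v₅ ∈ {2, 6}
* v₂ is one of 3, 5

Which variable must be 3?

v₂

v₃ has just one choice, so v₃ = 1. Strike 1 from v₇.
The 6 still-open variables draw from only 6 values {2, 3, 5, 6, 7, 8}, so each is used; only v₁ can be 8, hence v₁ = 8.
The 5 still-open variables draw from only 5 values {2, 3, 5, 6, 7}, so each is used; only v₂ can be 3, hence v₂ = 3.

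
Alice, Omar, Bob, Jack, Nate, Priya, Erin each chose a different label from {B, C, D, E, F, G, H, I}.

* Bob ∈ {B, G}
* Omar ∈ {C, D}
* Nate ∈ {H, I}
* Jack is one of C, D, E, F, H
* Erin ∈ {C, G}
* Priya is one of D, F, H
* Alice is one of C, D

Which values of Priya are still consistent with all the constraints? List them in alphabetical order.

F, H

The 2 variables Alice and Omar are confined to {C, D}, which locks those values in; drop them from Jack, Priya, Erin.
Erin's domain is down to {G}, so Erin = G. Remove G from Bob.
Bob's domain is down to {B}, so Bob = B.
No further eliminations apply; Priya can still be any of F, H.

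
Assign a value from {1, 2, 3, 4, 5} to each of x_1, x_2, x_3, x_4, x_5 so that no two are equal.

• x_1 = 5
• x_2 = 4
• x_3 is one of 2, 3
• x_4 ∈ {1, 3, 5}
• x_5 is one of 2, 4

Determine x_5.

x_1's domain is down to {5}, so x_1 = 5. Strike 5 from x_4.
x_2's domain is down to {4}, so x_2 = 4. Remove 4 from x_5.
So x_5 = 2.

2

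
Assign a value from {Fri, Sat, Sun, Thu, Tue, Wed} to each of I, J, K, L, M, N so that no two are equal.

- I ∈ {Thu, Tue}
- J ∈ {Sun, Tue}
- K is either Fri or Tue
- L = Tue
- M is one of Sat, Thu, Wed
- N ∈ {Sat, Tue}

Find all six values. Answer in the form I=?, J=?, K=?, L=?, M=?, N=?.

I=Thu, J=Sun, K=Fri, L=Tue, M=Wed, N=Sat

L has just one choice, so L = Tue. Remove Tue from I, J, K, N.
N must be Sat (only option left). Remove Sat from M.
I has just one choice, so I = Thu. Remove Thu from M.
J's domain is down to {Sun}, so J = Sun.
That leaves K = Fri.
M's domain is down to {Wed}, so M = Wed.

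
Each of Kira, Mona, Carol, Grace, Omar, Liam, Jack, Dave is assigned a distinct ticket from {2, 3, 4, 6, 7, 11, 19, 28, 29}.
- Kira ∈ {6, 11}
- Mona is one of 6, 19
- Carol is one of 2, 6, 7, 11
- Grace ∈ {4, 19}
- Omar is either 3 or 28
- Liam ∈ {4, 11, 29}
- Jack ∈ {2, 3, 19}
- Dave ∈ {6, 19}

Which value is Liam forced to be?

Mona and Dave share exactly the 2 values {6, 19}; by pigeonhole those values go to them, so strike 6, 19 from Kira, Carol, Grace, Jack.
Kira has just one choice, so Kira = 11. So Carol, Liam can't be 11.
Grace must be 4 (only option left). Remove 4 from Liam.
So Liam = 29.

29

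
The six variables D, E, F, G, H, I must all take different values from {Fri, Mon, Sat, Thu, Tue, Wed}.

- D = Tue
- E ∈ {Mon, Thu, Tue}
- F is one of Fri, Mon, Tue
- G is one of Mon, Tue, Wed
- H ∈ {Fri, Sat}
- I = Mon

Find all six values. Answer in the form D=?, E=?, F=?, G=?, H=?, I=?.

D must be Tue (only option left). Strike Tue from E, F, G.
I must be Mon (only option left). So E, F, G can't be Mon.
E has just one choice, so E = Thu.
That leaves F = Fri. Eliminate Fri elsewhere: H.
G has just one choice, so G = Wed.
H's domain is down to {Sat}, so H = Sat.

D=Tue, E=Thu, F=Fri, G=Wed, H=Sat, I=Mon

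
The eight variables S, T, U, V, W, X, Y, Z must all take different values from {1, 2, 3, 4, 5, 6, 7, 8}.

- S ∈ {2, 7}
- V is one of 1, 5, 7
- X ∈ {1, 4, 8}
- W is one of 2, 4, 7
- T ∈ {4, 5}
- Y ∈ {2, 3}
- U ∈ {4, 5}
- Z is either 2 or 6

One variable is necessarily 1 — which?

Among the 8 variables, 3 fits only Y (and all 8 values in {1, 2, 3, 4, 5, 6, 7, 8} must be used), so Y = 3.
The 7 still-open variables together cover exactly {1, 2, 4, 5, 6, 7, 8} — 7 values for 7 variables — and 6 appears only in Z's list, so Z = 6.
Among the 6 still-open variables, 8 fits only X (and all 6 values in {1, 2, 4, 5, 7, 8} must be used), so X = 8.
The 5 still-open variables together cover exactly {1, 2, 4, 5, 7} — 5 values for 5 variables — and 1 appears only in V's list, so V = 1.

V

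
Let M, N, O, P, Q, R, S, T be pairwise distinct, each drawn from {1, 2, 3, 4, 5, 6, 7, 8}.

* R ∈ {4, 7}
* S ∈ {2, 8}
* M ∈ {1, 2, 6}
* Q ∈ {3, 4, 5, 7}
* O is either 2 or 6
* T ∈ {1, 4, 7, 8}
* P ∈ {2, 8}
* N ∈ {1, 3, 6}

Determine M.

Among the 8 variables, 5 fits only Q (and all 8 values in {1, 2, 3, 4, 5, 6, 7, 8} must be used), so Q = 5.
The 7 still-open variables draw from only 7 values {1, 2, 3, 4, 6, 7, 8}, so each is used; only N can be 3, hence N = 3.
The 2 variables P and S are confined to {2, 8}, which locks those values in; drop them from M, O, T.
O has just one choice, so O = 6. Remove 6 from M.
So M = 1.

1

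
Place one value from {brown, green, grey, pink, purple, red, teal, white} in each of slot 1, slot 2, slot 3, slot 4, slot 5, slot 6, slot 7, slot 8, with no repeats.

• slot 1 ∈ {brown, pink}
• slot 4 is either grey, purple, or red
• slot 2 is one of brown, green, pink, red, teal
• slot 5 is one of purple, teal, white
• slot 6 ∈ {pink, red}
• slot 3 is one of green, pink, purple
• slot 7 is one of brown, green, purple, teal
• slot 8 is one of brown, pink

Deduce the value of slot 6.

red

The 8 variables draw from only 8 values {brown, green, grey, pink, purple, red, teal, white}, so each is used; only slot 4 can be grey, hence slot 4 = grey.
Among the 7 still-open variables, white fits only slot 5 (and all 7 values in {brown, green, pink, purple, red, teal, white} must be used), so slot 5 = white.
slot 1 and slot 8 share exactly the 2 values {brown, pink}; by pigeonhole those values go to them, so strike brown, pink from slot 2, slot 3, slot 6, slot 7.
So slot 6 = red.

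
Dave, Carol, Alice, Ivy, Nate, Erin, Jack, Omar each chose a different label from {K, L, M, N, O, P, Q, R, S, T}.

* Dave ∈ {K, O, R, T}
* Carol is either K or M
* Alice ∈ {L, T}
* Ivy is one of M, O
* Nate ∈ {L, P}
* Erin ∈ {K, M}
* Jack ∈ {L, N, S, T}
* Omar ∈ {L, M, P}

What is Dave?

Carol and Erin share exactly the 2 values {K, M}; by pigeonhole those values go to them, so strike K, M from Dave, Ivy, Omar.
That leaves Ivy = O. Strike O from Dave.
The 2 variables Nate and Omar are confined to {L, P}, which locks those values in; drop them from Alice, Jack.
Alice must be T (only option left). So Dave, Jack can't be T.
So Dave = R.

R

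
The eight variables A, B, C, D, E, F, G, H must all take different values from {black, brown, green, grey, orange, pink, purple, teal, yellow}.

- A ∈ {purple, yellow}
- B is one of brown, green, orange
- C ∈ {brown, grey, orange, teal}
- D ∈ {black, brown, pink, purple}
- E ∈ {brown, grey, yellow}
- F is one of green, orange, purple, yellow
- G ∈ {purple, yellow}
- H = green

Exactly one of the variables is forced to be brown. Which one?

H has just one choice, so H = green. Eliminate green elsewhere: B, F.
A and G between them cover only {purple, yellow} — a naked pair. Remove those values from D, E, F.
F's domain is down to {orange}, so F = orange. So B, C can't be orange.
So brown goes to B.

B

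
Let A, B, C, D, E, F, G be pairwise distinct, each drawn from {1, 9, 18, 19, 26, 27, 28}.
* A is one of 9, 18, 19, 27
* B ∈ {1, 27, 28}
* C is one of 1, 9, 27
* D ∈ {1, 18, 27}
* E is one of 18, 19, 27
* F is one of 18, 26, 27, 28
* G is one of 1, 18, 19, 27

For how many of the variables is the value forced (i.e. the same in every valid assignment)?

2

The 7 variables draw from only 7 values {1, 9, 18, 19, 26, 27, 28}, so each is used; only F can be 26, hence F = 26.
The 6 still-open variables draw from only 6 values {1, 9, 18, 19, 27, 28}, so each is used; only B can be 28, hence B = 28.
Determined: B=28, F=26. The other variables each still have more than one consistent value. That makes 2.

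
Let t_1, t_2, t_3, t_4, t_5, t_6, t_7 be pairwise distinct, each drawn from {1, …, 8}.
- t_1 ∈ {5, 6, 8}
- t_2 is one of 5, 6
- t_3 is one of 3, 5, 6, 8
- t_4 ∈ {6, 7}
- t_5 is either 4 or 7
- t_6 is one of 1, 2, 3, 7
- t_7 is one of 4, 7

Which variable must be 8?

t_5 and t_7 between them cover only {4, 7} — a naked pair. Remove those values from t_4, t_6.
t_4 has just one choice, so t_4 = 6. Eliminate 6 elsewhere: t_1, t_2, t_3.
t_2's domain is down to {5}, so t_2 = 5. So t_1, t_3 can't be 5.
So 8 goes to t_1.

t_1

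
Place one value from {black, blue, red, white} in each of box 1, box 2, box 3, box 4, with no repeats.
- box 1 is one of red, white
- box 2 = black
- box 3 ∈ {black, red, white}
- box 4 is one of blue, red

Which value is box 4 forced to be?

box 2 has just one choice, so box 2 = black. So box 3 can't be black.
The 3 still-open variables together cover exactly {blue, red, white} — 3 values for 3 variables — and blue appears only in box 4's list, so box 4 = blue.

blue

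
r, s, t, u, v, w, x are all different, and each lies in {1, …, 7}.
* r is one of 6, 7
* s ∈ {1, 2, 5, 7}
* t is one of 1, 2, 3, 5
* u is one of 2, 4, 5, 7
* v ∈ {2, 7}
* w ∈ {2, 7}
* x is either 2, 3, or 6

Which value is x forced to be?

The 7 variables together cover exactly {1, 2, 3, 4, 5, 6, 7} — 7 values for 7 variables — and 4 appears only in u's list, so u = 4.
v and w between them cover only {2, 7} — a naked pair. Remove those values from r, s, t, x.
r must be 6 (only option left). Strike 6 from x.
So x = 3.

3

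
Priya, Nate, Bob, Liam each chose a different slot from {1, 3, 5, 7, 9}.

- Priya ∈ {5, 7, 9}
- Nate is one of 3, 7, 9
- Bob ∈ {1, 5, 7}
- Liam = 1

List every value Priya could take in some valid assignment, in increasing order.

Liam has just one choice, so Liam = 1. Eliminate 1 elsewhere: Bob.
No further eliminations apply; Priya can still be any of 5, 7, 9.

5, 7, 9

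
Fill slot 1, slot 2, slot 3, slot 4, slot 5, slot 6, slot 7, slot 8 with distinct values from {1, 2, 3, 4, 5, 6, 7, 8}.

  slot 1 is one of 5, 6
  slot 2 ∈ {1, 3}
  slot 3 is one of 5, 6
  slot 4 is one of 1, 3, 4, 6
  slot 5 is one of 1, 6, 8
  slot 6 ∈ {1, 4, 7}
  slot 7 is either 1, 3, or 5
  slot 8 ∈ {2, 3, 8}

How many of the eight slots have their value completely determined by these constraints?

4

Among the 8 variables, 2 fits only slot 8 (and all 8 values in {1, 2, 3, 4, 5, 6, 7, 8} must be used), so slot 8 = 2.
Among the 7 still-open variables, 7 fits only slot 6 (and all 7 values in {1, 3, 4, 5, 6, 7, 8} must be used), so slot 6 = 7.
The 6 still-open variables together cover exactly {1, 3, 4, 5, 6, 8} — 6 values for 6 variables — and 4 appears only in slot 4's list, so slot 4 = 4.
The 5 still-open variables together cover exactly {1, 3, 5, 6, 8} — 5 values for 5 variables — and 8 appears only in slot 5's list, so slot 5 = 8.
slot 1 and slot 3 share exactly the 2 values {5, 6}; by pigeonhole those values go to them, so strike 5, 6 from slot 7.
Determined: slot 4=4, slot 5=8, slot 6=7, slot 8=2. The other slots each still have more than one consistent value. That makes 4.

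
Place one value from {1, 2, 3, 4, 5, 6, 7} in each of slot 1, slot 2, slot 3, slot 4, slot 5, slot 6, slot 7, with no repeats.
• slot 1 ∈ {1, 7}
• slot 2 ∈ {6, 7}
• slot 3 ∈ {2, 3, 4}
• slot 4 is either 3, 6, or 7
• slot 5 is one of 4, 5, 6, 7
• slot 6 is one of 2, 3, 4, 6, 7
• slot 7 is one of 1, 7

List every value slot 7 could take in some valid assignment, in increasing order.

Among the 7 variables, 5 fits only slot 5 (and all 7 values in {1, 2, 3, 4, 5, 6, 7} must be used), so slot 5 = 5.
slot 1 and slot 7 between them cover only {1, 7} — a naked pair. Remove those values from slot 2, slot 4, slot 6.
slot 2 has just one choice, so slot 2 = 6. Eliminate 6 elsewhere: slot 4, slot 6.
slot 4 has just one choice, so slot 4 = 3. Strike 3 from slot 3, slot 6.
No further eliminations apply; slot 7 can still be any of 1, 7.

1, 7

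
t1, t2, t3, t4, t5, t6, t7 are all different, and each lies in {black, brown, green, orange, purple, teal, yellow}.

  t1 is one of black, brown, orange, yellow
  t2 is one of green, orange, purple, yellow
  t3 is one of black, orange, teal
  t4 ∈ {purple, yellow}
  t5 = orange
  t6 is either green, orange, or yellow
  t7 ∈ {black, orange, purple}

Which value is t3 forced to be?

teal

t5's domain is down to {orange}, so t5 = orange. Strike orange from t1, t2, t3, t6, t7.
Among the 6 still-open variables, brown fits only t1 (and all 6 values in {black, brown, green, purple, teal, yellow} must be used), so t1 = brown.
Among the 5 still-open variables, teal fits only t3 (and all 5 values in {black, green, purple, teal, yellow} must be used), so t3 = teal.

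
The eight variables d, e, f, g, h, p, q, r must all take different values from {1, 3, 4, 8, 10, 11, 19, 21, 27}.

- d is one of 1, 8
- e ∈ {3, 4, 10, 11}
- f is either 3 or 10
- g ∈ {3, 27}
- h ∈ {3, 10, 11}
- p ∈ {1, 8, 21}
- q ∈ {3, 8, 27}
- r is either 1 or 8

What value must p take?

21

Among the 8 variables, 4 fits only e (and all 8 values in {1, 3, 4, 8, 10, 11, 21, 27} must be used), so e = 4.
The 7 still-open variables together cover exactly {1, 3, 8, 10, 11, 21, 27} — 7 values for 7 variables — and 11 appears only in h's list, so h = 11.
Among the 6 still-open variables, 10 fits only f (and all 6 values in {1, 3, 8, 10, 21, 27} must be used), so f = 10.
The 5 still-open variables together cover exactly {1, 3, 8, 21, 27} — 5 values for 5 variables — and 21 appears only in p's list, so p = 21.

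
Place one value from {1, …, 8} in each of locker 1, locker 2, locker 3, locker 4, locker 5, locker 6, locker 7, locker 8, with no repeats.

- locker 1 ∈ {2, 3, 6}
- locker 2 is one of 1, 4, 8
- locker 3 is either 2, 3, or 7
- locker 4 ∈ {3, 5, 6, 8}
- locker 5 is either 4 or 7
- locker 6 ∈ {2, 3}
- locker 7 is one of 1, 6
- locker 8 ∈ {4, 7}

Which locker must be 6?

Among the 8 variables, 5 fits only locker 4 (and all 8 values in {1, 2, 3, 4, 5, 6, 7, 8} must be used), so locker 4 = 5.
The 7 still-open variables together cover exactly {1, 2, 3, 4, 6, 7, 8} — 7 values for 7 variables — and 8 appears only in locker 2's list, so locker 2 = 8.
The 6 still-open variables together cover exactly {1, 2, 3, 4, 6, 7} — 6 values for 6 variables — and 1 appears only in locker 7's list, so locker 7 = 1.
The 5 still-open variables together cover exactly {2, 3, 4, 6, 7} — 5 values for 5 variables — and 6 appears only in locker 1's list, so locker 1 = 6.

locker 1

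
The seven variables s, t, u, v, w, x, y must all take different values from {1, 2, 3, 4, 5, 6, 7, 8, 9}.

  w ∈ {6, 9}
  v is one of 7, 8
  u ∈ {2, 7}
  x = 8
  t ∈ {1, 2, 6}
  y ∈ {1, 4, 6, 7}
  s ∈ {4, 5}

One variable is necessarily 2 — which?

x has just one choice, so x = 8. So v can't be 8.
v's domain is down to {7}, so v = 7. Remove 7 from u, y.
So 2 goes to u.

u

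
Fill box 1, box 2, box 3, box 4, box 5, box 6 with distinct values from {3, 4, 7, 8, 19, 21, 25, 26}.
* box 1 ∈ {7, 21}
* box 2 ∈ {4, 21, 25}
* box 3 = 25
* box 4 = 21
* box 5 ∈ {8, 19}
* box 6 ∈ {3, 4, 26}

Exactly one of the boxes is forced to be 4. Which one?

box 2

box 3 has just one choice, so box 3 = 25. Eliminate 25 elsewhere: box 2.
box 4 has just one choice, so box 4 = 21. So box 1, box 2 can't be 21.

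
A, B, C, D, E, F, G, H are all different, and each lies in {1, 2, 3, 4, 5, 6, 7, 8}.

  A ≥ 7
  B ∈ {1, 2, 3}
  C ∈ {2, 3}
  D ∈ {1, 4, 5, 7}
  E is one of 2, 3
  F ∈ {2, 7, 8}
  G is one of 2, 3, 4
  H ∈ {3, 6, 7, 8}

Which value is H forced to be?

6

The 8 variables draw from only 8 values {1, 2, 3, 4, 5, 6, 7, 8}, so each is used; only D can be 5, hence D = 5.
The 7 still-open variables together cover exactly {1, 2, 3, 4, 6, 7, 8} — 7 values for 7 variables — and 1 appears only in B's list, so B = 1.
The 6 still-open variables together cover exactly {2, 3, 4, 6, 7, 8} — 6 values for 6 variables — and 4 appears only in G's list, so G = 4.
Among the 5 still-open variables, 6 fits only H (and all 5 values in {2, 3, 6, 7, 8} must be used), so H = 6.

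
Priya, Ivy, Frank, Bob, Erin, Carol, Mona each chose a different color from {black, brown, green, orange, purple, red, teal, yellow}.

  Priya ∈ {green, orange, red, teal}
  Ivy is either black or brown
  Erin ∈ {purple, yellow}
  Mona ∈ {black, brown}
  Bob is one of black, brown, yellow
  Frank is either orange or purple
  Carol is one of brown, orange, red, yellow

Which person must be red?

Carol

Ivy and Mona between them cover only {black, brown} — a naked pair. Remove those values from Bob, Carol.
Bob's domain is down to {yellow}, so Bob = yellow. Eliminate yellow elsewhere: Erin, Carol.
Erin's domain is down to {purple}, so Erin = purple. Eliminate purple elsewhere: Frank.
Frank's domain is down to {orange}, so Frank = orange. Strike orange from Priya, Carol.
So red goes to Carol.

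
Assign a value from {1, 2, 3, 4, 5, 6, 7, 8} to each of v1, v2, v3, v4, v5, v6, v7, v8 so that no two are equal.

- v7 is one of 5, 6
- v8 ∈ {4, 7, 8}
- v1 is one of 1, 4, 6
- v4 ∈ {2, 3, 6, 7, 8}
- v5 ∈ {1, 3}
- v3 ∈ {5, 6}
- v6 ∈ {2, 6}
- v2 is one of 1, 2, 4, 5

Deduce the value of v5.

3

v3 and v7 share exactly the 2 values {5, 6}; by pigeonhole those values go to them, so strike 5, 6 from v1, v2, v4, v6.
That leaves v6 = 2. Eliminate 2 elsewhere: v2, v4.
The 2 variables v1 and v2 are confined to {1, 4}, which locks those values in; drop them from v5, v8.
So v5 = 3.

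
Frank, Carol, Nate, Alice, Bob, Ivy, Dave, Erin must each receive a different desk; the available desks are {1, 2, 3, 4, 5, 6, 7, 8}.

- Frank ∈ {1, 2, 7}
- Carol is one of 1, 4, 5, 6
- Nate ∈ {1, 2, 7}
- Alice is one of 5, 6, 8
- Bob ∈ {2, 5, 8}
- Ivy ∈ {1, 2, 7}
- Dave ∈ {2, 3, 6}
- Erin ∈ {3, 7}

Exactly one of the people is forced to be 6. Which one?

Dave

The 8 variables draw from only 8 values {1, 2, 3, 4, 5, 6, 7, 8}, so each is used; only Carol can be 4, hence Carol = 4.
Frank, Nate, Ivy between them cover only {1, 2, 7} — a naked triple. Remove those values from Bob, Dave, Erin.
Erin must be 3 (only option left). Strike 3 from Dave.
So 6 goes to Dave.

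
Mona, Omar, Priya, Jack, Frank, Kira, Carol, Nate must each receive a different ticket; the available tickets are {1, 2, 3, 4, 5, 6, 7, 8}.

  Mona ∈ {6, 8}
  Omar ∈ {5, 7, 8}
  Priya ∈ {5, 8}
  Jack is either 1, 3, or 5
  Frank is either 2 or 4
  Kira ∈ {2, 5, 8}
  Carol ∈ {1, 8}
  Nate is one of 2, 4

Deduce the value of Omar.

The 8 variables draw from only 8 values {1, 2, 3, 4, 5, 6, 7, 8}, so each is used; only Jack can be 3, hence Jack = 3.
Among the 7 still-open variables, 1 fits only Carol (and all 7 values in {1, 2, 4, 5, 6, 7, 8} must be used), so Carol = 1.
The 6 still-open variables draw from only 6 values {2, 4, 5, 6, 7, 8}, so each is used; only Mona can be 6, hence Mona = 6.
Among the 5 still-open variables, 7 fits only Omar (and all 5 values in {2, 4, 5, 7, 8} must be used), so Omar = 7.

7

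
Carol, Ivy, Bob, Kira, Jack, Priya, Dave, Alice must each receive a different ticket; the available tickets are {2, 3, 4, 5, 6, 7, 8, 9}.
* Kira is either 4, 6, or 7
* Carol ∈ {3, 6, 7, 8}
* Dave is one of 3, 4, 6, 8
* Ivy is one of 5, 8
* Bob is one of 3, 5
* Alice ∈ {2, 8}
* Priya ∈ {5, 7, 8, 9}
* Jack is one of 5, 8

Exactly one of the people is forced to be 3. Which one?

Among the 8 variables, 2 fits only Alice (and all 8 values in {2, 3, 4, 5, 6, 7, 8, 9} must be used), so Alice = 2.
Among the 7 still-open variables, 9 fits only Priya (and all 7 values in {3, 4, 5, 6, 7, 8, 9} must be used), so Priya = 9.
The 2 variables Ivy and Jack are confined to {5, 8}, which locks those values in; drop them from Carol, Bob, Dave.
So 3 goes to Bob.

Bob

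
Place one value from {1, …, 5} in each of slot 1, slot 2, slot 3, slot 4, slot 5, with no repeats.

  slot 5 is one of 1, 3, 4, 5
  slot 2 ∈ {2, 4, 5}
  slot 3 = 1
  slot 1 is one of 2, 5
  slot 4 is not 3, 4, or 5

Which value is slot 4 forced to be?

2

slot 3 must be 1 (only option left). So slot 4, slot 5 can't be 1.
So slot 4 = 2.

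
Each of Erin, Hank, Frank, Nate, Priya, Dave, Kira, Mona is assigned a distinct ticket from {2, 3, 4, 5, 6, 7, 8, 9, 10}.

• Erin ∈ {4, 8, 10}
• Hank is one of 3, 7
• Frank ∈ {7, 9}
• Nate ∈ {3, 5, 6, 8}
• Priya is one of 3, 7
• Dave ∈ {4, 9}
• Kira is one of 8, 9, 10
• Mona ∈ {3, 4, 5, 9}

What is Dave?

The 8 variables together cover exactly {3, 4, 5, 6, 7, 8, 9, 10} — 8 values for 8 variables — and 6 appears only in Nate's list, so Nate = 6.
The 7 still-open variables together cover exactly {3, 4, 5, 7, 8, 9, 10} — 7 values for 7 variables — and 5 appears only in Mona's list, so Mona = 5.
The 2 variables Hank and Priya are confined to {3, 7}, which locks those values in; drop them from Frank.
That leaves Frank = 9. Eliminate 9 elsewhere: Dave, Kira.
So Dave = 4.

4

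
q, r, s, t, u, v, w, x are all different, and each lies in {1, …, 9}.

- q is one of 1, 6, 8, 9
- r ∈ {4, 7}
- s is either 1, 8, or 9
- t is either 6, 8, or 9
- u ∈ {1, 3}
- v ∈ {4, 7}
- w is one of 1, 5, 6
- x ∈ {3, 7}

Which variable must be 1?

u

Among the 8 variables, 5 fits only w (and all 8 values in {1, 3, 4, 5, 6, 7, 8, 9} must be used), so w = 5.
r and v between them cover only {4, 7} — a naked pair. Remove those values from x.
That leaves x = 3. So u can't be 3.
So 1 goes to u.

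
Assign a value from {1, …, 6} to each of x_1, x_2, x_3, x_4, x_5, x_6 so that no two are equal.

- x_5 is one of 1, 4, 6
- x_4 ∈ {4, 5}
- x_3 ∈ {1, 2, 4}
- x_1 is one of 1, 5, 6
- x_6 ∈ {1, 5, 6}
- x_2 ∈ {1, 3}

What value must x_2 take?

The 6 variables draw from only 6 values {1, 2, 3, 4, 5, 6}, so each is used; only x_3 can be 2, hence x_3 = 2.
Among the 5 still-open variables, 3 fits only x_2 (and all 5 values in {1, 3, 4, 5, 6} must be used), so x_2 = 3.

3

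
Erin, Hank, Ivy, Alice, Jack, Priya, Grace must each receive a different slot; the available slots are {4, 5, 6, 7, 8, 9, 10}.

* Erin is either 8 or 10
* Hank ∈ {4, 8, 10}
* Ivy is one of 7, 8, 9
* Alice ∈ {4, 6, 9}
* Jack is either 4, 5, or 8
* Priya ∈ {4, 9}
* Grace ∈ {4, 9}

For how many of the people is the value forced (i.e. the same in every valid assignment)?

The 7 variables together cover exactly {4, 5, 6, 7, 8, 9, 10} — 7 values for 7 variables — and 5 appears only in Jack's list, so Jack = 5.
The 6 still-open variables draw from only 6 values {4, 6, 7, 8, 9, 10}, so each is used; only Alice can be 6, hence Alice = 6.
The 5 still-open variables together cover exactly {4, 7, 8, 9, 10} — 5 values for 5 variables — and 7 appears only in Ivy's list, so Ivy = 7.
Priya and Grace between them cover only {4, 9} — a naked pair. Remove those values from Hank.
Determined: Ivy=7, Alice=6, Jack=5. The other people each still have more than one consistent value. That makes 3.

3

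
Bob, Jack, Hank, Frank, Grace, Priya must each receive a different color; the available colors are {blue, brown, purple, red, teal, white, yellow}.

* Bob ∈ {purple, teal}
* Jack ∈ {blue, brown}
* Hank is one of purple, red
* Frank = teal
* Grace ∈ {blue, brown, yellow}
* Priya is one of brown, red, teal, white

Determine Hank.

red

Frank has just one choice, so Frank = teal. Eliminate teal elsewhere: Bob, Priya.
Bob has just one choice, so Bob = purple. Eliminate purple elsewhere: Hank.
So Hank = red.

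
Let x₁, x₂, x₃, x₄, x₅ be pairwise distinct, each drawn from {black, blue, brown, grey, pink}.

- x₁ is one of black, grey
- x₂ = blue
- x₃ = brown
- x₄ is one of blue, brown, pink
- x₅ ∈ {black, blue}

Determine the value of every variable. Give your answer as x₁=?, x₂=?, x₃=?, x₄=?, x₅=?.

x₁=grey, x₂=blue, x₃=brown, x₄=pink, x₅=black

x₂ must be blue (only option left). So x₄, x₅ can't be blue.
x₃ must be brown (only option left). Strike brown from x₄.
x₄'s domain is down to {pink}, so x₄ = pink.
x₅ must be black (only option left). Eliminate black elsewhere: x₁.
x₁ must be grey (only option left).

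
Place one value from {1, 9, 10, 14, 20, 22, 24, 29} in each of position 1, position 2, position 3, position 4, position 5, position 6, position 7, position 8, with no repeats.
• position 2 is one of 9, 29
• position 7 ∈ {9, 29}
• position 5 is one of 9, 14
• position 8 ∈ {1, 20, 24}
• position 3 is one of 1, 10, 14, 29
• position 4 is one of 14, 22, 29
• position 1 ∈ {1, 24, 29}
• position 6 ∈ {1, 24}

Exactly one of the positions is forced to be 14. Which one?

position 5

Among the 8 variables, 10 fits only position 3 (and all 8 values in {1, 9, 10, 14, 20, 22, 24, 29} must be used), so position 3 = 10.
The 7 still-open variables together cover exactly {1, 9, 14, 20, 22, 24, 29} — 7 values for 7 variables — and 20 appears only in position 8's list, so position 8 = 20.
The 6 still-open variables together cover exactly {1, 9, 14, 22, 24, 29} — 6 values for 6 variables — and 22 appears only in position 4's list, so position 4 = 22.
Among the 5 still-open variables, 14 fits only position 5 (and all 5 values in {1, 9, 14, 24, 29} must be used), so position 5 = 14.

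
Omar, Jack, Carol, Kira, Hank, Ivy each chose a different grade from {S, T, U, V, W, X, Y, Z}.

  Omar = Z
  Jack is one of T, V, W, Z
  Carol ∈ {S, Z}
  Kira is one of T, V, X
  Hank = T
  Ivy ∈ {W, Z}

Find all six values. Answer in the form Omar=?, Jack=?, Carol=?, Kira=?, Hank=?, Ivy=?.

Omar=Z, Jack=V, Carol=S, Kira=X, Hank=T, Ivy=W

Omar's domain is down to {Z}, so Omar = Z. Strike Z from Jack, Carol, Ivy.
That leaves Carol = S.
That leaves Hank = T. Remove T from Jack, Kira.
Ivy's domain is down to {W}, so Ivy = W. Strike W from Jack.
Jack must be V (only option left). Remove V from Kira.
Kira's domain is down to {X}, so Kira = X.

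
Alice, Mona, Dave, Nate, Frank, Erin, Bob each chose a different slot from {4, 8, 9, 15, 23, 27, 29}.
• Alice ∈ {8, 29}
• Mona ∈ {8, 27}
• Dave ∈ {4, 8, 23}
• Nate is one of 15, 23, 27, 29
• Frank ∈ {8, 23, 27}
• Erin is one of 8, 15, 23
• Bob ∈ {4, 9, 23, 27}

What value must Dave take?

Among the 7 variables, 9 fits only Bob (and all 7 values in {4, 8, 9, 15, 23, 27, 29} must be used), so Bob = 9.
Among the 6 still-open variables, 4 fits only Dave (and all 6 values in {4, 8, 15, 23, 27, 29} must be used), so Dave = 4.

4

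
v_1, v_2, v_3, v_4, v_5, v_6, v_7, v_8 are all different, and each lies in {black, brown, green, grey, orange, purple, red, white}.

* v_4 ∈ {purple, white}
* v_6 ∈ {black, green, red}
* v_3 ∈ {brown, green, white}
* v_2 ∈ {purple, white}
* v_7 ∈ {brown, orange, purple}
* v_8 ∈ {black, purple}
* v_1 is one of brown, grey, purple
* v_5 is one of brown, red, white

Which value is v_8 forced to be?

The 8 variables draw from only 8 values {black, brown, green, grey, orange, purple, red, white}, so each is used; only v_1 can be grey, hence v_1 = grey.
The 7 still-open variables draw from only 7 values {black, brown, green, orange, purple, red, white}, so each is used; only v_7 can be orange, hence v_7 = orange.
v_2 and v_4 between them cover only {purple, white} — a naked pair. Remove those values from v_3, v_5, v_8.
So v_8 = black.

black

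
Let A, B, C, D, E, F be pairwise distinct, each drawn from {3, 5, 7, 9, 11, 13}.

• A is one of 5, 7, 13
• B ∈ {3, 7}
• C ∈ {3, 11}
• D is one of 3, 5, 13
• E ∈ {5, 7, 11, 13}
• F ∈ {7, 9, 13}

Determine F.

9

The 6 variables draw from only 6 values {3, 5, 7, 9, 11, 13}, so each is used; only F can be 9, hence F = 9.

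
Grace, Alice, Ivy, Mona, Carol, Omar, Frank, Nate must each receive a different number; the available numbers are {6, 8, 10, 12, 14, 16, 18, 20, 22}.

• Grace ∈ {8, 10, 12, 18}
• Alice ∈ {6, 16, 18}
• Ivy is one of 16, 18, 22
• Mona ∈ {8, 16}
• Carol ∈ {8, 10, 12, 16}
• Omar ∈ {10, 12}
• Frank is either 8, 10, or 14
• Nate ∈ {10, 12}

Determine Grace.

18

The 8 variables draw from only 8 values {6, 8, 10, 12, 14, 16, 18, 22}, so each is used; only Alice can be 6, hence Alice = 6.
The 7 still-open variables together cover exactly {8, 10, 12, 14, 16, 18, 22} — 7 values for 7 variables — and 14 appears only in Frank's list, so Frank = 14.
The 6 still-open variables draw from only 6 values {8, 10, 12, 16, 18, 22}, so each is used; only Ivy can be 22, hence Ivy = 22.
The 5 still-open variables together cover exactly {8, 10, 12, 16, 18} — 5 values for 5 variables — and 18 appears only in Grace's list, so Grace = 18.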